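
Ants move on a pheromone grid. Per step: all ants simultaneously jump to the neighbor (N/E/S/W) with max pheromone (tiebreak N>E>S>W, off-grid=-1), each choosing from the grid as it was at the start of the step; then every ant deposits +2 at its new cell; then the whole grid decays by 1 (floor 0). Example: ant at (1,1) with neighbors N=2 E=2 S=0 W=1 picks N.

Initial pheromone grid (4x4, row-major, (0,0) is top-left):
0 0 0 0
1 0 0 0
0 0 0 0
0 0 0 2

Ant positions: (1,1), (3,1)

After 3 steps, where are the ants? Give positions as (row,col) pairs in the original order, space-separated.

Step 1: ant0:(1,1)->W->(1,0) | ant1:(3,1)->N->(2,1)
  grid max=2 at (1,0)
Step 2: ant0:(1,0)->N->(0,0) | ant1:(2,1)->N->(1,1)
  grid max=1 at (0,0)
Step 3: ant0:(0,0)->S->(1,0) | ant1:(1,1)->W->(1,0)
  grid max=4 at (1,0)

(1,0) (1,0)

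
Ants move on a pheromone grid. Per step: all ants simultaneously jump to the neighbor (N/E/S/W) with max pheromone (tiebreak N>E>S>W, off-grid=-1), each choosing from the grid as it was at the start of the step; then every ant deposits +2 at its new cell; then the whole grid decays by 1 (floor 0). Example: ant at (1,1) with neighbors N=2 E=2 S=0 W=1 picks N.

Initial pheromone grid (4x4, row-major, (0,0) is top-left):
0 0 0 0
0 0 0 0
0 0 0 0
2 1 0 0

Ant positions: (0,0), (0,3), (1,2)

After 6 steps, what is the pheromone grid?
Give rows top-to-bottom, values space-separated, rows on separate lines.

After step 1: ants at (0,1),(1,3),(0,2)
  0 1 1 0
  0 0 0 1
  0 0 0 0
  1 0 0 0
After step 2: ants at (0,2),(0,3),(0,1)
  0 2 2 1
  0 0 0 0
  0 0 0 0
  0 0 0 0
After step 3: ants at (0,1),(0,2),(0,2)
  0 3 5 0
  0 0 0 0
  0 0 0 0
  0 0 0 0
After step 4: ants at (0,2),(0,1),(0,1)
  0 6 6 0
  0 0 0 0
  0 0 0 0
  0 0 0 0
After step 5: ants at (0,1),(0,2),(0,2)
  0 7 9 0
  0 0 0 0
  0 0 0 0
  0 0 0 0
After step 6: ants at (0,2),(0,1),(0,1)
  0 10 10 0
  0 0 0 0
  0 0 0 0
  0 0 0 0

0 10 10 0
0 0 0 0
0 0 0 0
0 0 0 0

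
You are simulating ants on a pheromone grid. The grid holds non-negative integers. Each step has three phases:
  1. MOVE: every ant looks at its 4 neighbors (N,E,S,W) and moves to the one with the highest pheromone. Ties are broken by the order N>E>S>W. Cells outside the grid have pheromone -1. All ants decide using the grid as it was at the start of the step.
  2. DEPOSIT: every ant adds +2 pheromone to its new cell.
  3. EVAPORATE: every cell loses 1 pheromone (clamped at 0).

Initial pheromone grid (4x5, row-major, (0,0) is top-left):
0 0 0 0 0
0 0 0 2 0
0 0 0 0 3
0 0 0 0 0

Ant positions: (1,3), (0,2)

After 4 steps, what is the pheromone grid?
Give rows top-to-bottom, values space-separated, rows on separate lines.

After step 1: ants at (0,3),(0,3)
  0 0 0 3 0
  0 0 0 1 0
  0 0 0 0 2
  0 0 0 0 0
After step 2: ants at (1,3),(1,3)
  0 0 0 2 0
  0 0 0 4 0
  0 0 0 0 1
  0 0 0 0 0
After step 3: ants at (0,3),(0,3)
  0 0 0 5 0
  0 0 0 3 0
  0 0 0 0 0
  0 0 0 0 0
After step 4: ants at (1,3),(1,3)
  0 0 0 4 0
  0 0 0 6 0
  0 0 0 0 0
  0 0 0 0 0

0 0 0 4 0
0 0 0 6 0
0 0 0 0 0
0 0 0 0 0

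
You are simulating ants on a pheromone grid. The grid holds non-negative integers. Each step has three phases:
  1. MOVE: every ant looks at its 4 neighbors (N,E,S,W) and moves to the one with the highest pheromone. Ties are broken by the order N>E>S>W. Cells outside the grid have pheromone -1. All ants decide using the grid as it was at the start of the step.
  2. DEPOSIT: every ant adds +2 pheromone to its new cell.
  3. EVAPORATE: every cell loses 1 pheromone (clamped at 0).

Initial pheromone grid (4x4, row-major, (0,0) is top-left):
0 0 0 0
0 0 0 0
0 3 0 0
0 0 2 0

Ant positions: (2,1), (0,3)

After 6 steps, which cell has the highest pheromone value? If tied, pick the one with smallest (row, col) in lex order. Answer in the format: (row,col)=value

Answer: (2,1)=3

Derivation:
Step 1: ant0:(2,1)->N->(1,1) | ant1:(0,3)->S->(1,3)
  grid max=2 at (2,1)
Step 2: ant0:(1,1)->S->(2,1) | ant1:(1,3)->N->(0,3)
  grid max=3 at (2,1)
Step 3: ant0:(2,1)->N->(1,1) | ant1:(0,3)->S->(1,3)
  grid max=2 at (2,1)
Step 4: ant0:(1,1)->S->(2,1) | ant1:(1,3)->N->(0,3)
  grid max=3 at (2,1)
Step 5: ant0:(2,1)->N->(1,1) | ant1:(0,3)->S->(1,3)
  grid max=2 at (2,1)
Step 6: ant0:(1,1)->S->(2,1) | ant1:(1,3)->N->(0,3)
  grid max=3 at (2,1)
Final grid:
  0 0 0 1
  0 0 0 0
  0 3 0 0
  0 0 0 0
Max pheromone 3 at (2,1)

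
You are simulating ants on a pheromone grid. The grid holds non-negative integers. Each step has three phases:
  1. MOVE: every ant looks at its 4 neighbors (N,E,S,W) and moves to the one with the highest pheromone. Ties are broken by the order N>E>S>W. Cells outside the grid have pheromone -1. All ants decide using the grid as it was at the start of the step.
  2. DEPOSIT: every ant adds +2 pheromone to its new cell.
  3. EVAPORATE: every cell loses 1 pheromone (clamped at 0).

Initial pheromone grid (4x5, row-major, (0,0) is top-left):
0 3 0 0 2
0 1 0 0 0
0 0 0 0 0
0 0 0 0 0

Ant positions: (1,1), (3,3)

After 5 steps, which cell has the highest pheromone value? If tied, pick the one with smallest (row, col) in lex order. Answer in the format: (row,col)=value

Step 1: ant0:(1,1)->N->(0,1) | ant1:(3,3)->N->(2,3)
  grid max=4 at (0,1)
Step 2: ant0:(0,1)->E->(0,2) | ant1:(2,3)->N->(1,3)
  grid max=3 at (0,1)
Step 3: ant0:(0,2)->W->(0,1) | ant1:(1,3)->N->(0,3)
  grid max=4 at (0,1)
Step 4: ant0:(0,1)->E->(0,2) | ant1:(0,3)->E->(0,4)
  grid max=3 at (0,1)
Step 5: ant0:(0,2)->W->(0,1) | ant1:(0,4)->S->(1,4)
  grid max=4 at (0,1)
Final grid:
  0 4 0 0 0
  0 0 0 0 1
  0 0 0 0 0
  0 0 0 0 0
Max pheromone 4 at (0,1)

Answer: (0,1)=4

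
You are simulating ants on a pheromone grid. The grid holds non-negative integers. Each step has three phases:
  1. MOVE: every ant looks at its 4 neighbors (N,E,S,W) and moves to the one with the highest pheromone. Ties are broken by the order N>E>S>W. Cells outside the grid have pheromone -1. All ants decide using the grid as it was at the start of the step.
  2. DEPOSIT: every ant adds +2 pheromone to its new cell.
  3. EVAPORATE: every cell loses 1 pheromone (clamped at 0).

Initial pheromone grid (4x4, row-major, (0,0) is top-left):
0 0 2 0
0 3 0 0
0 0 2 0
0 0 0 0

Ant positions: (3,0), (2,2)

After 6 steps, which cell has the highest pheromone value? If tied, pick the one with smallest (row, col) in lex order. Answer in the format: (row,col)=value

Answer: (1,1)=7

Derivation:
Step 1: ant0:(3,0)->N->(2,0) | ant1:(2,2)->N->(1,2)
  grid max=2 at (1,1)
Step 2: ant0:(2,0)->N->(1,0) | ant1:(1,2)->W->(1,1)
  grid max=3 at (1,1)
Step 3: ant0:(1,0)->E->(1,1) | ant1:(1,1)->W->(1,0)
  grid max=4 at (1,1)
Step 4: ant0:(1,1)->W->(1,0) | ant1:(1,0)->E->(1,1)
  grid max=5 at (1,1)
Step 5: ant0:(1,0)->E->(1,1) | ant1:(1,1)->W->(1,0)
  grid max=6 at (1,1)
Step 6: ant0:(1,1)->W->(1,0) | ant1:(1,0)->E->(1,1)
  grid max=7 at (1,1)
Final grid:
  0 0 0 0
  5 7 0 0
  0 0 0 0
  0 0 0 0
Max pheromone 7 at (1,1)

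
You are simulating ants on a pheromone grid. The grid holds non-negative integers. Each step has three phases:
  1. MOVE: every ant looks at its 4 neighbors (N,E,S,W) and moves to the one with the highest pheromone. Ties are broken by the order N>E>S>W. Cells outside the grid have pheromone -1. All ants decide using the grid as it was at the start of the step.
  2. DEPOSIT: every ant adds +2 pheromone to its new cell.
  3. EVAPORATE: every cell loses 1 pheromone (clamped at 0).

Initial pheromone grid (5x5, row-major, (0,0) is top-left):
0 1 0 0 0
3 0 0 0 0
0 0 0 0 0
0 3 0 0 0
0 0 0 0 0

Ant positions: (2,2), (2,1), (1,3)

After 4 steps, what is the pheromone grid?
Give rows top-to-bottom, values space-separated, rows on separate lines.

After step 1: ants at (1,2),(3,1),(0,3)
  0 0 0 1 0
  2 0 1 0 0
  0 0 0 0 0
  0 4 0 0 0
  0 0 0 0 0
After step 2: ants at (0,2),(2,1),(0,4)
  0 0 1 0 1
  1 0 0 0 0
  0 1 0 0 0
  0 3 0 0 0
  0 0 0 0 0
After step 3: ants at (0,3),(3,1),(1,4)
  0 0 0 1 0
  0 0 0 0 1
  0 0 0 0 0
  0 4 0 0 0
  0 0 0 0 0
After step 4: ants at (0,4),(2,1),(0,4)
  0 0 0 0 3
  0 0 0 0 0
  0 1 0 0 0
  0 3 0 0 0
  0 0 0 0 0

0 0 0 0 3
0 0 0 0 0
0 1 0 0 0
0 3 0 0 0
0 0 0 0 0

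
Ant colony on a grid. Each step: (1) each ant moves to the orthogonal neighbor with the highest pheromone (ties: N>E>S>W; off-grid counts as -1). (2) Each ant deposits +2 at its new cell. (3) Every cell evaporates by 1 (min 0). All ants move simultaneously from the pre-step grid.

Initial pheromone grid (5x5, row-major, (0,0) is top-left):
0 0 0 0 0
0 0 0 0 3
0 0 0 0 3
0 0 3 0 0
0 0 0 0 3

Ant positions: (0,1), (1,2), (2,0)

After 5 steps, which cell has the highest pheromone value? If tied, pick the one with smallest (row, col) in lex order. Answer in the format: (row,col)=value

Step 1: ant0:(0,1)->E->(0,2) | ant1:(1,2)->N->(0,2) | ant2:(2,0)->N->(1,0)
  grid max=3 at (0,2)
Step 2: ant0:(0,2)->E->(0,3) | ant1:(0,2)->E->(0,3) | ant2:(1,0)->N->(0,0)
  grid max=3 at (0,3)
Step 3: ant0:(0,3)->W->(0,2) | ant1:(0,3)->W->(0,2) | ant2:(0,0)->E->(0,1)
  grid max=5 at (0,2)
Step 4: ant0:(0,2)->E->(0,3) | ant1:(0,2)->E->(0,3) | ant2:(0,1)->E->(0,2)
  grid max=6 at (0,2)
Step 5: ant0:(0,3)->W->(0,2) | ant1:(0,3)->W->(0,2) | ant2:(0,2)->E->(0,3)
  grid max=9 at (0,2)
Final grid:
  0 0 9 6 0
  0 0 0 0 0
  0 0 0 0 0
  0 0 0 0 0
  0 0 0 0 0
Max pheromone 9 at (0,2)

Answer: (0,2)=9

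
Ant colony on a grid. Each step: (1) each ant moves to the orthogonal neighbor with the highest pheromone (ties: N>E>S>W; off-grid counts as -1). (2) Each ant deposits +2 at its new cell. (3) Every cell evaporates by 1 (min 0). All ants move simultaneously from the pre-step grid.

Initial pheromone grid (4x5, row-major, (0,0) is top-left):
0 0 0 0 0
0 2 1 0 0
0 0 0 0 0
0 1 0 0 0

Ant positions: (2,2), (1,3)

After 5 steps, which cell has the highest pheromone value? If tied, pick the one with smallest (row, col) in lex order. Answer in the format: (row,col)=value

Answer: (1,2)=8

Derivation:
Step 1: ant0:(2,2)->N->(1,2) | ant1:(1,3)->W->(1,2)
  grid max=4 at (1,2)
Step 2: ant0:(1,2)->W->(1,1) | ant1:(1,2)->W->(1,1)
  grid max=4 at (1,1)
Step 3: ant0:(1,1)->E->(1,2) | ant1:(1,1)->E->(1,2)
  grid max=6 at (1,2)
Step 4: ant0:(1,2)->W->(1,1) | ant1:(1,2)->W->(1,1)
  grid max=6 at (1,1)
Step 5: ant0:(1,1)->E->(1,2) | ant1:(1,1)->E->(1,2)
  grid max=8 at (1,2)
Final grid:
  0 0 0 0 0
  0 5 8 0 0
  0 0 0 0 0
  0 0 0 0 0
Max pheromone 8 at (1,2)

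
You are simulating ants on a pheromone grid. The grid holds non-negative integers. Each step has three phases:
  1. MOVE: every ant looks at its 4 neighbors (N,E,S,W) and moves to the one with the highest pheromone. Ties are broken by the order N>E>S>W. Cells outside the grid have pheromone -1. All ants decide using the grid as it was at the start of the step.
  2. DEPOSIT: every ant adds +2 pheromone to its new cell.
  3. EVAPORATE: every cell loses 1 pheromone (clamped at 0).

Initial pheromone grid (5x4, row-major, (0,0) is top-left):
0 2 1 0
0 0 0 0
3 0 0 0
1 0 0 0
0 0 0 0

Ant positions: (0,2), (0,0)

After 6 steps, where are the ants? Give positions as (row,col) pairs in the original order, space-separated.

Step 1: ant0:(0,2)->W->(0,1) | ant1:(0,0)->E->(0,1)
  grid max=5 at (0,1)
Step 2: ant0:(0,1)->E->(0,2) | ant1:(0,1)->E->(0,2)
  grid max=4 at (0,1)
Step 3: ant0:(0,2)->W->(0,1) | ant1:(0,2)->W->(0,1)
  grid max=7 at (0,1)
Step 4: ant0:(0,1)->E->(0,2) | ant1:(0,1)->E->(0,2)
  grid max=6 at (0,1)
Step 5: ant0:(0,2)->W->(0,1) | ant1:(0,2)->W->(0,1)
  grid max=9 at (0,1)
Step 6: ant0:(0,1)->E->(0,2) | ant1:(0,1)->E->(0,2)
  grid max=8 at (0,1)

(0,2) (0,2)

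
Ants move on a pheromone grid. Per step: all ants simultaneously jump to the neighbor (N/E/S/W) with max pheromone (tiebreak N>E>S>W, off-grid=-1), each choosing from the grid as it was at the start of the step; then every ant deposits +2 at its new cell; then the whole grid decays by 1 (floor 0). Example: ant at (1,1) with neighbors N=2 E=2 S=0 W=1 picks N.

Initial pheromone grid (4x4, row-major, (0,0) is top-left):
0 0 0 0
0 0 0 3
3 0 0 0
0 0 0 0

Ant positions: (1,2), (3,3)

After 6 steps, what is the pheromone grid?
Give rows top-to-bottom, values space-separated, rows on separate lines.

After step 1: ants at (1,3),(2,3)
  0 0 0 0
  0 0 0 4
  2 0 0 1
  0 0 0 0
After step 2: ants at (2,3),(1,3)
  0 0 0 0
  0 0 0 5
  1 0 0 2
  0 0 0 0
After step 3: ants at (1,3),(2,3)
  0 0 0 0
  0 0 0 6
  0 0 0 3
  0 0 0 0
After step 4: ants at (2,3),(1,3)
  0 0 0 0
  0 0 0 7
  0 0 0 4
  0 0 0 0
After step 5: ants at (1,3),(2,3)
  0 0 0 0
  0 0 0 8
  0 0 0 5
  0 0 0 0
After step 6: ants at (2,3),(1,3)
  0 0 0 0
  0 0 0 9
  0 0 0 6
  0 0 0 0

0 0 0 0
0 0 0 9
0 0 0 6
0 0 0 0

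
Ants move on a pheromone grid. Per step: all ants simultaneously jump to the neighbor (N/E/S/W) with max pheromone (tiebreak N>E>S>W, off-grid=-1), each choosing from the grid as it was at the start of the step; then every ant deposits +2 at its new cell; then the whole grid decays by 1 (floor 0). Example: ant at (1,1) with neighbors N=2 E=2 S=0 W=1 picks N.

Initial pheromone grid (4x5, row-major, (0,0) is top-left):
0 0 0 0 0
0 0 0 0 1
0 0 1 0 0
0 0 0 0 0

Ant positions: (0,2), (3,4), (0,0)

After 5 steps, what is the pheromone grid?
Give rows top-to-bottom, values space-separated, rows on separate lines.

After step 1: ants at (0,3),(2,4),(0,1)
  0 1 0 1 0
  0 0 0 0 0
  0 0 0 0 1
  0 0 0 0 0
After step 2: ants at (0,4),(1,4),(0,2)
  0 0 1 0 1
  0 0 0 0 1
  0 0 0 0 0
  0 0 0 0 0
After step 3: ants at (1,4),(0,4),(0,3)
  0 0 0 1 2
  0 0 0 0 2
  0 0 0 0 0
  0 0 0 0 0
After step 4: ants at (0,4),(1,4),(0,4)
  0 0 0 0 5
  0 0 0 0 3
  0 0 0 0 0
  0 0 0 0 0
After step 5: ants at (1,4),(0,4),(1,4)
  0 0 0 0 6
  0 0 0 0 6
  0 0 0 0 0
  0 0 0 0 0

0 0 0 0 6
0 0 0 0 6
0 0 0 0 0
0 0 0 0 0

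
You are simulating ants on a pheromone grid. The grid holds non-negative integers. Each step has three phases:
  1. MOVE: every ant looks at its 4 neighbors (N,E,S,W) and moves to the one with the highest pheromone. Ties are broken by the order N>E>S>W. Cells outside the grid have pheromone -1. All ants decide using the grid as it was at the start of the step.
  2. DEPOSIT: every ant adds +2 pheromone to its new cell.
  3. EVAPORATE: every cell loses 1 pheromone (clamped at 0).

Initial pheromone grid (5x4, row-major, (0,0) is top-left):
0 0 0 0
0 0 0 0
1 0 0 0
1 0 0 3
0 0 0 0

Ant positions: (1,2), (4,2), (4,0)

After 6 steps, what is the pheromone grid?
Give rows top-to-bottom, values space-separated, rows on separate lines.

After step 1: ants at (0,2),(3,2),(3,0)
  0 0 1 0
  0 0 0 0
  0 0 0 0
  2 0 1 2
  0 0 0 0
After step 2: ants at (0,3),(3,3),(2,0)
  0 0 0 1
  0 0 0 0
  1 0 0 0
  1 0 0 3
  0 0 0 0
After step 3: ants at (1,3),(2,3),(3,0)
  0 0 0 0
  0 0 0 1
  0 0 0 1
  2 0 0 2
  0 0 0 0
After step 4: ants at (2,3),(3,3),(2,0)
  0 0 0 0
  0 0 0 0
  1 0 0 2
  1 0 0 3
  0 0 0 0
After step 5: ants at (3,3),(2,3),(3,0)
  0 0 0 0
  0 0 0 0
  0 0 0 3
  2 0 0 4
  0 0 0 0
After step 6: ants at (2,3),(3,3),(2,0)
  0 0 0 0
  0 0 0 0
  1 0 0 4
  1 0 0 5
  0 0 0 0

0 0 0 0
0 0 0 0
1 0 0 4
1 0 0 5
0 0 0 0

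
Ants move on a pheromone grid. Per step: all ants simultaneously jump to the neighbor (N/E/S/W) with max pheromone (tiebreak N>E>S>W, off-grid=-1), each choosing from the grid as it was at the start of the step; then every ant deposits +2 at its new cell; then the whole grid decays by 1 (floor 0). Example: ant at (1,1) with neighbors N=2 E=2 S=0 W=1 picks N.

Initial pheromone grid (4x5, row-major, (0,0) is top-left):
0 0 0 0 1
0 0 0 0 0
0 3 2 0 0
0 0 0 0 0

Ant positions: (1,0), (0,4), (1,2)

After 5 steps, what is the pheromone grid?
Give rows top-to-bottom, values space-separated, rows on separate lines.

After step 1: ants at (0,0),(1,4),(2,2)
  1 0 0 0 0
  0 0 0 0 1
  0 2 3 0 0
  0 0 0 0 0
After step 2: ants at (0,1),(0,4),(2,1)
  0 1 0 0 1
  0 0 0 0 0
  0 3 2 0 0
  0 0 0 0 0
After step 3: ants at (0,2),(1,4),(2,2)
  0 0 1 0 0
  0 0 0 0 1
  0 2 3 0 0
  0 0 0 0 0
After step 4: ants at (0,3),(0,4),(2,1)
  0 0 0 1 1
  0 0 0 0 0
  0 3 2 0 0
  0 0 0 0 0
After step 5: ants at (0,4),(0,3),(2,2)
  0 0 0 2 2
  0 0 0 0 0
  0 2 3 0 0
  0 0 0 0 0

0 0 0 2 2
0 0 0 0 0
0 2 3 0 0
0 0 0 0 0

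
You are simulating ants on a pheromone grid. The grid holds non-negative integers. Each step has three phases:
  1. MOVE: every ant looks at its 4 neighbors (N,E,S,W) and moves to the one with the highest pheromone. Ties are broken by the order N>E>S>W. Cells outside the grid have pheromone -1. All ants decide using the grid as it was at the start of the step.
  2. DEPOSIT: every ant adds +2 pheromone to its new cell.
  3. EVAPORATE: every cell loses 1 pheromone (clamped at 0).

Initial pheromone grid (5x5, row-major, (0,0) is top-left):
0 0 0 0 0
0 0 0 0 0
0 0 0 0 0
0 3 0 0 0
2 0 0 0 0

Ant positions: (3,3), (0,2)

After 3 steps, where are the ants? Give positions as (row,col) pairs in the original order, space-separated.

Step 1: ant0:(3,3)->N->(2,3) | ant1:(0,2)->E->(0,3)
  grid max=2 at (3,1)
Step 2: ant0:(2,3)->N->(1,3) | ant1:(0,3)->E->(0,4)
  grid max=1 at (0,4)
Step 3: ant0:(1,3)->N->(0,3) | ant1:(0,4)->S->(1,4)
  grid max=1 at (0,3)

(0,3) (1,4)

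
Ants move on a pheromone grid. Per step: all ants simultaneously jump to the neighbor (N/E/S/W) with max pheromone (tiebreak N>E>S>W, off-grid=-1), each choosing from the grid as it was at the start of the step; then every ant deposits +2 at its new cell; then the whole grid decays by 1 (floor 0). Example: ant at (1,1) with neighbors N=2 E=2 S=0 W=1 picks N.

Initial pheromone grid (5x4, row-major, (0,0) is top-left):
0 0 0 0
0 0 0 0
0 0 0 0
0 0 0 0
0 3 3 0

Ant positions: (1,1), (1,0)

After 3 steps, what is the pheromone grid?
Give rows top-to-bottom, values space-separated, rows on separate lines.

After step 1: ants at (0,1),(0,0)
  1 1 0 0
  0 0 0 0
  0 0 0 0
  0 0 0 0
  0 2 2 0
After step 2: ants at (0,0),(0,1)
  2 2 0 0
  0 0 0 0
  0 0 0 0
  0 0 0 0
  0 1 1 0
After step 3: ants at (0,1),(0,0)
  3 3 0 0
  0 0 0 0
  0 0 0 0
  0 0 0 0
  0 0 0 0

3 3 0 0
0 0 0 0
0 0 0 0
0 0 0 0
0 0 0 0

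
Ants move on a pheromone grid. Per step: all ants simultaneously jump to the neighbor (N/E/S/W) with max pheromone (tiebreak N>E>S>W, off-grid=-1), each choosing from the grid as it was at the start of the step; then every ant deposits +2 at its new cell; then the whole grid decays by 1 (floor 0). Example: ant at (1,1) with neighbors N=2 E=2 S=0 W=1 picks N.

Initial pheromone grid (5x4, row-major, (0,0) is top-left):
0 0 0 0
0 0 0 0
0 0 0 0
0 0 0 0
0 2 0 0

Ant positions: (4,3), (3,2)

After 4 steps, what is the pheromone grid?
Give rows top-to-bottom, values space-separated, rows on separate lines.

After step 1: ants at (3,3),(2,2)
  0 0 0 0
  0 0 0 0
  0 0 1 0
  0 0 0 1
  0 1 0 0
After step 2: ants at (2,3),(1,2)
  0 0 0 0
  0 0 1 0
  0 0 0 1
  0 0 0 0
  0 0 0 0
After step 3: ants at (1,3),(0,2)
  0 0 1 0
  0 0 0 1
  0 0 0 0
  0 0 0 0
  0 0 0 0
After step 4: ants at (0,3),(0,3)
  0 0 0 3
  0 0 0 0
  0 0 0 0
  0 0 0 0
  0 0 0 0

0 0 0 3
0 0 0 0
0 0 0 0
0 0 0 0
0 0 0 0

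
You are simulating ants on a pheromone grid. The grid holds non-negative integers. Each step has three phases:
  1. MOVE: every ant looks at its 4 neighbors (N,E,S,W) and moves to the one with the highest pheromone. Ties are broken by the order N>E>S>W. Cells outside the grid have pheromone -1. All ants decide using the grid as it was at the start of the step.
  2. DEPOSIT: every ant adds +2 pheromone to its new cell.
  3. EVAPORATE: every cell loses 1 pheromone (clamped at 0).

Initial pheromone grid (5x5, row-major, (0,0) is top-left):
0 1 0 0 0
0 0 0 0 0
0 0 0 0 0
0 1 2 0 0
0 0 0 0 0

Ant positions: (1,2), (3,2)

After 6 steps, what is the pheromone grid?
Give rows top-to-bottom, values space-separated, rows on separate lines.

After step 1: ants at (0,2),(3,1)
  0 0 1 0 0
  0 0 0 0 0
  0 0 0 0 0
  0 2 1 0 0
  0 0 0 0 0
After step 2: ants at (0,3),(3,2)
  0 0 0 1 0
  0 0 0 0 0
  0 0 0 0 0
  0 1 2 0 0
  0 0 0 0 0
After step 3: ants at (0,4),(3,1)
  0 0 0 0 1
  0 0 0 0 0
  0 0 0 0 0
  0 2 1 0 0
  0 0 0 0 0
After step 4: ants at (1,4),(3,2)
  0 0 0 0 0
  0 0 0 0 1
  0 0 0 0 0
  0 1 2 0 0
  0 0 0 0 0
After step 5: ants at (0,4),(3,1)
  0 0 0 0 1
  0 0 0 0 0
  0 0 0 0 0
  0 2 1 0 0
  0 0 0 0 0
After step 6: ants at (1,4),(3,2)
  0 0 0 0 0
  0 0 0 0 1
  0 0 0 0 0
  0 1 2 0 0
  0 0 0 0 0

0 0 0 0 0
0 0 0 0 1
0 0 0 0 0
0 1 2 0 0
0 0 0 0 0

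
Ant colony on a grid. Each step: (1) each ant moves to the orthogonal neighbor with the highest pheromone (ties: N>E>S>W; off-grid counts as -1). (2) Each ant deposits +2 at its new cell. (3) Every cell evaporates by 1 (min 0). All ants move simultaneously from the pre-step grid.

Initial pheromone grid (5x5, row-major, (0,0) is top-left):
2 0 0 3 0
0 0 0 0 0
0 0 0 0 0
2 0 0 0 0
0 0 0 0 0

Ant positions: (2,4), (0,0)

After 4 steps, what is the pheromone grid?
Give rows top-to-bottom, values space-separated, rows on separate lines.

After step 1: ants at (1,4),(0,1)
  1 1 0 2 0
  0 0 0 0 1
  0 0 0 0 0
  1 0 0 0 0
  0 0 0 0 0
After step 2: ants at (0,4),(0,0)
  2 0 0 1 1
  0 0 0 0 0
  0 0 0 0 0
  0 0 0 0 0
  0 0 0 0 0
After step 3: ants at (0,3),(0,1)
  1 1 0 2 0
  0 0 0 0 0
  0 0 0 0 0
  0 0 0 0 0
  0 0 0 0 0
After step 4: ants at (0,4),(0,0)
  2 0 0 1 1
  0 0 0 0 0
  0 0 0 0 0
  0 0 0 0 0
  0 0 0 0 0

2 0 0 1 1
0 0 0 0 0
0 0 0 0 0
0 0 0 0 0
0 0 0 0 0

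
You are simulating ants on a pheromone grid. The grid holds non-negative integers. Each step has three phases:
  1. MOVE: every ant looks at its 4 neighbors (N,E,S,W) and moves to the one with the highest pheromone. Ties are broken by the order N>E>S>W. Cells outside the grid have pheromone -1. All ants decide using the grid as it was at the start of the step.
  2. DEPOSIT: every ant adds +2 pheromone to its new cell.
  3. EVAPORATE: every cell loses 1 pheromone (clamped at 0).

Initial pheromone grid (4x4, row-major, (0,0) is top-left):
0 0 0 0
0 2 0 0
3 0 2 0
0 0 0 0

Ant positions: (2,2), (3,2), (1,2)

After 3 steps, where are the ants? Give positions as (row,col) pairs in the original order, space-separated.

Step 1: ant0:(2,2)->N->(1,2) | ant1:(3,2)->N->(2,2) | ant2:(1,2)->S->(2,2)
  grid max=5 at (2,2)
Step 2: ant0:(1,2)->S->(2,2) | ant1:(2,2)->N->(1,2) | ant2:(2,2)->N->(1,2)
  grid max=6 at (2,2)
Step 3: ant0:(2,2)->N->(1,2) | ant1:(1,2)->S->(2,2) | ant2:(1,2)->S->(2,2)
  grid max=9 at (2,2)

(1,2) (2,2) (2,2)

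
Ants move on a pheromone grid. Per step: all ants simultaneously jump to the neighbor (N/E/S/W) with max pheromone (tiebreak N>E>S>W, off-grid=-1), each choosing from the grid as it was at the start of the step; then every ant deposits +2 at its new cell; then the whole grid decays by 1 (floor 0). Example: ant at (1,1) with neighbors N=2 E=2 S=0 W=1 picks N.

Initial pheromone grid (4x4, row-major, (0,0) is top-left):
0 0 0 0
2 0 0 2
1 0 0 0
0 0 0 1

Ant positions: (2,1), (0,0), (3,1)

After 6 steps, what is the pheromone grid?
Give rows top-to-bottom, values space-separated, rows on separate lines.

After step 1: ants at (2,0),(1,0),(2,1)
  0 0 0 0
  3 0 0 1
  2 1 0 0
  0 0 0 0
After step 2: ants at (1,0),(2,0),(2,0)
  0 0 0 0
  4 0 0 0
  5 0 0 0
  0 0 0 0
After step 3: ants at (2,0),(1,0),(1,0)
  0 0 0 0
  7 0 0 0
  6 0 0 0
  0 0 0 0
After step 4: ants at (1,0),(2,0),(2,0)
  0 0 0 0
  8 0 0 0
  9 0 0 0
  0 0 0 0
After step 5: ants at (2,0),(1,0),(1,0)
  0 0 0 0
  11 0 0 0
  10 0 0 0
  0 0 0 0
After step 6: ants at (1,0),(2,0),(2,0)
  0 0 0 0
  12 0 0 0
  13 0 0 0
  0 0 0 0

0 0 0 0
12 0 0 0
13 0 0 0
0 0 0 0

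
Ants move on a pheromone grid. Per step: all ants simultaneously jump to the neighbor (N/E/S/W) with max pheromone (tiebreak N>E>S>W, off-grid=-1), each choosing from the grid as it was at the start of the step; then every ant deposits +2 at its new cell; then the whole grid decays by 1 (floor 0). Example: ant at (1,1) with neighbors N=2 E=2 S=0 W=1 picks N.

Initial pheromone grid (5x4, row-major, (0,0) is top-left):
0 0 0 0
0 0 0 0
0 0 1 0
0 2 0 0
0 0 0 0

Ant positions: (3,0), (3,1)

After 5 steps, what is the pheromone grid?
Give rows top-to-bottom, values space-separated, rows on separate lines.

After step 1: ants at (3,1),(2,1)
  0 0 0 0
  0 0 0 0
  0 1 0 0
  0 3 0 0
  0 0 0 0
After step 2: ants at (2,1),(3,1)
  0 0 0 0
  0 0 0 0
  0 2 0 0
  0 4 0 0
  0 0 0 0
After step 3: ants at (3,1),(2,1)
  0 0 0 0
  0 0 0 0
  0 3 0 0
  0 5 0 0
  0 0 0 0
After step 4: ants at (2,1),(3,1)
  0 0 0 0
  0 0 0 0
  0 4 0 0
  0 6 0 0
  0 0 0 0
After step 5: ants at (3,1),(2,1)
  0 0 0 0
  0 0 0 0
  0 5 0 0
  0 7 0 0
  0 0 0 0

0 0 0 0
0 0 0 0
0 5 0 0
0 7 0 0
0 0 0 0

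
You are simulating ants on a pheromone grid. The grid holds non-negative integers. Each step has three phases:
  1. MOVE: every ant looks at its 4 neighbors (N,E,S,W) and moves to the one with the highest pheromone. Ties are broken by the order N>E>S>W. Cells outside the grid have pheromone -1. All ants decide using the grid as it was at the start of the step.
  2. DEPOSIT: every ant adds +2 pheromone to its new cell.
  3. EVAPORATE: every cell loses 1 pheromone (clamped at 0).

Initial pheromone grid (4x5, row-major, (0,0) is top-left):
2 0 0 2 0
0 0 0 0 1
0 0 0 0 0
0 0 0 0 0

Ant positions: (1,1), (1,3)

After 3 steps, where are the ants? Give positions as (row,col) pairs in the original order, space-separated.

Step 1: ant0:(1,1)->N->(0,1) | ant1:(1,3)->N->(0,3)
  grid max=3 at (0,3)
Step 2: ant0:(0,1)->W->(0,0) | ant1:(0,3)->E->(0,4)
  grid max=2 at (0,0)
Step 3: ant0:(0,0)->E->(0,1) | ant1:(0,4)->W->(0,3)
  grid max=3 at (0,3)

(0,1) (0,3)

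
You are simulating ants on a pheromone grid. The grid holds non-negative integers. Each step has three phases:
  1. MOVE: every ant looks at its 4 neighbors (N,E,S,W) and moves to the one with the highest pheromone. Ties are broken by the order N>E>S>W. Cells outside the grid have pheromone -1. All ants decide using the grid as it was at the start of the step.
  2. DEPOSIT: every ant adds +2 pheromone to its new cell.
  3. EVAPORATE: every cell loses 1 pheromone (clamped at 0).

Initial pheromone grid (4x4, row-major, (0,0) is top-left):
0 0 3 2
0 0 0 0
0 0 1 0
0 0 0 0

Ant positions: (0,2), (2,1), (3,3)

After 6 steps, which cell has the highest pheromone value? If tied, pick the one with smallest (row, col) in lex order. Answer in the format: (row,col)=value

Step 1: ant0:(0,2)->E->(0,3) | ant1:(2,1)->E->(2,2) | ant2:(3,3)->N->(2,3)
  grid max=3 at (0,3)
Step 2: ant0:(0,3)->W->(0,2) | ant1:(2,2)->E->(2,3) | ant2:(2,3)->W->(2,2)
  grid max=3 at (0,2)
Step 3: ant0:(0,2)->E->(0,3) | ant1:(2,3)->W->(2,2) | ant2:(2,2)->E->(2,3)
  grid max=4 at (2,2)
Step 4: ant0:(0,3)->W->(0,2) | ant1:(2,2)->E->(2,3) | ant2:(2,3)->W->(2,2)
  grid max=5 at (2,2)
Step 5: ant0:(0,2)->E->(0,3) | ant1:(2,3)->W->(2,2) | ant2:(2,2)->E->(2,3)
  grid max=6 at (2,2)
Step 6: ant0:(0,3)->W->(0,2) | ant1:(2,2)->E->(2,3) | ant2:(2,3)->W->(2,2)
  grid max=7 at (2,2)
Final grid:
  0 0 3 2
  0 0 0 0
  0 0 7 6
  0 0 0 0
Max pheromone 7 at (2,2)

Answer: (2,2)=7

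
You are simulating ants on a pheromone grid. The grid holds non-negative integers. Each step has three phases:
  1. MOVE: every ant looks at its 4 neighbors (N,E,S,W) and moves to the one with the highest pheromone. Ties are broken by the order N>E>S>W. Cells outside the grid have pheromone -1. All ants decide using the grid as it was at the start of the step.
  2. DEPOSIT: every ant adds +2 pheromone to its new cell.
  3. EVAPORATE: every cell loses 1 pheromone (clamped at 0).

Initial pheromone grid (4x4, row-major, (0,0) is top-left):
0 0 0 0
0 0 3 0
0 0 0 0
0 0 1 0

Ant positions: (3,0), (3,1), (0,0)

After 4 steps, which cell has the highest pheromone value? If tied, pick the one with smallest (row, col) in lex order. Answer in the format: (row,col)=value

Step 1: ant0:(3,0)->N->(2,0) | ant1:(3,1)->E->(3,2) | ant2:(0,0)->E->(0,1)
  grid max=2 at (1,2)
Step 2: ant0:(2,0)->N->(1,0) | ant1:(3,2)->N->(2,2) | ant2:(0,1)->E->(0,2)
  grid max=1 at (0,2)
Step 3: ant0:(1,0)->N->(0,0) | ant1:(2,2)->N->(1,2) | ant2:(0,2)->S->(1,2)
  grid max=4 at (1,2)
Step 4: ant0:(0,0)->E->(0,1) | ant1:(1,2)->N->(0,2) | ant2:(1,2)->N->(0,2)
  grid max=3 at (0,2)
Final grid:
  0 1 3 0
  0 0 3 0
  0 0 0 0
  0 0 0 0
Max pheromone 3 at (0,2)

Answer: (0,2)=3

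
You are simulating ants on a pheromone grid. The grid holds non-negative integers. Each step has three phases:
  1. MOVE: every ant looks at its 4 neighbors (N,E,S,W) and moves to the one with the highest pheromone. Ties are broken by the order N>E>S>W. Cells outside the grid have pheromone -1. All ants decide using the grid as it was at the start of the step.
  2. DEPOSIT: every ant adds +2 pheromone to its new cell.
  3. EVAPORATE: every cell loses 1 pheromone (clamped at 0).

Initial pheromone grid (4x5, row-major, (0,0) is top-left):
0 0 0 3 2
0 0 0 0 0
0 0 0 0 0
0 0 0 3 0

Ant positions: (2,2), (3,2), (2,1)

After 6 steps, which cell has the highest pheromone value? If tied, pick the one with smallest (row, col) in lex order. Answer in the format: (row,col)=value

Answer: (1,1)=6

Derivation:
Step 1: ant0:(2,2)->N->(1,2) | ant1:(3,2)->E->(3,3) | ant2:(2,1)->N->(1,1)
  grid max=4 at (3,3)
Step 2: ant0:(1,2)->W->(1,1) | ant1:(3,3)->N->(2,3) | ant2:(1,1)->E->(1,2)
  grid max=3 at (3,3)
Step 3: ant0:(1,1)->E->(1,2) | ant1:(2,3)->S->(3,3) | ant2:(1,2)->W->(1,1)
  grid max=4 at (3,3)
Step 4: ant0:(1,2)->W->(1,1) | ant1:(3,3)->N->(2,3) | ant2:(1,1)->E->(1,2)
  grid max=4 at (1,1)
Step 5: ant0:(1,1)->E->(1,2) | ant1:(2,3)->S->(3,3) | ant2:(1,2)->W->(1,1)
  grid max=5 at (1,1)
Step 6: ant0:(1,2)->W->(1,1) | ant1:(3,3)->N->(2,3) | ant2:(1,1)->E->(1,2)
  grid max=6 at (1,1)
Final grid:
  0 0 0 0 0
  0 6 6 0 0
  0 0 0 1 0
  0 0 0 3 0
Max pheromone 6 at (1,1)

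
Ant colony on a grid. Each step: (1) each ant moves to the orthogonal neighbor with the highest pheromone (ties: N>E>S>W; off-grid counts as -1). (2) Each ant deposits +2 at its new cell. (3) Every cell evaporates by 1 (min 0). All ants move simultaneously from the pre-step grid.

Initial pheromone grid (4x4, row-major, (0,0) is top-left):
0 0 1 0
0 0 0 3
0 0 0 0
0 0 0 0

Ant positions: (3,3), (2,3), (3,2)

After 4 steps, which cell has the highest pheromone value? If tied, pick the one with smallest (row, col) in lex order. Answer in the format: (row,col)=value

Step 1: ant0:(3,3)->N->(2,3) | ant1:(2,3)->N->(1,3) | ant2:(3,2)->N->(2,2)
  grid max=4 at (1,3)
Step 2: ant0:(2,3)->N->(1,3) | ant1:(1,3)->S->(2,3) | ant2:(2,2)->E->(2,3)
  grid max=5 at (1,3)
Step 3: ant0:(1,3)->S->(2,3) | ant1:(2,3)->N->(1,3) | ant2:(2,3)->N->(1,3)
  grid max=8 at (1,3)
Step 4: ant0:(2,3)->N->(1,3) | ant1:(1,3)->S->(2,3) | ant2:(1,3)->S->(2,3)
  grid max=9 at (1,3)
Final grid:
  0 0 0 0
  0 0 0 9
  0 0 0 8
  0 0 0 0
Max pheromone 9 at (1,3)

Answer: (1,3)=9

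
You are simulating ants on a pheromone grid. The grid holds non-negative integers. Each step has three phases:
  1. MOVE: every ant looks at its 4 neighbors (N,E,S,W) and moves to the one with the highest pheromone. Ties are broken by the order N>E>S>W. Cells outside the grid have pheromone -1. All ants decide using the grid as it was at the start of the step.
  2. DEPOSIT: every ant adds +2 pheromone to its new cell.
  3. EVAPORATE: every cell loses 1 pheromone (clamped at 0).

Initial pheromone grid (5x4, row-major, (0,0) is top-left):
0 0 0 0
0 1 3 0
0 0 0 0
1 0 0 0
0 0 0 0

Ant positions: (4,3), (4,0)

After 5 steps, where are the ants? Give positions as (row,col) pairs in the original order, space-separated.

Step 1: ant0:(4,3)->N->(3,3) | ant1:(4,0)->N->(3,0)
  grid max=2 at (1,2)
Step 2: ant0:(3,3)->N->(2,3) | ant1:(3,0)->N->(2,0)
  grid max=1 at (1,2)
Step 3: ant0:(2,3)->N->(1,3) | ant1:(2,0)->S->(3,0)
  grid max=2 at (3,0)
Step 4: ant0:(1,3)->N->(0,3) | ant1:(3,0)->N->(2,0)
  grid max=1 at (0,3)
Step 5: ant0:(0,3)->S->(1,3) | ant1:(2,0)->S->(3,0)
  grid max=2 at (3,0)

(1,3) (3,0)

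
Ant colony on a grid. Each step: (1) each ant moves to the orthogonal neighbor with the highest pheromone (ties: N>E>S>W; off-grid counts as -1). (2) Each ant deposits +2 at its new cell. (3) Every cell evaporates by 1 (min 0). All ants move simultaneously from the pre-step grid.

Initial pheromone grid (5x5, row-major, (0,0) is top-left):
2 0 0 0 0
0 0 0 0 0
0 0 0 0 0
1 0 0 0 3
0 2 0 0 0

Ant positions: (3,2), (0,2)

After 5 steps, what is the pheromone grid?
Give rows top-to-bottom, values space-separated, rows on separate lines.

After step 1: ants at (2,2),(0,3)
  1 0 0 1 0
  0 0 0 0 0
  0 0 1 0 0
  0 0 0 0 2
  0 1 0 0 0
After step 2: ants at (1,2),(0,4)
  0 0 0 0 1
  0 0 1 0 0
  0 0 0 0 0
  0 0 0 0 1
  0 0 0 0 0
After step 3: ants at (0,2),(1,4)
  0 0 1 0 0
  0 0 0 0 1
  0 0 0 0 0
  0 0 0 0 0
  0 0 0 0 0
After step 4: ants at (0,3),(0,4)
  0 0 0 1 1
  0 0 0 0 0
  0 0 0 0 0
  0 0 0 0 0
  0 0 0 0 0
After step 5: ants at (0,4),(0,3)
  0 0 0 2 2
  0 0 0 0 0
  0 0 0 0 0
  0 0 0 0 0
  0 0 0 0 0

0 0 0 2 2
0 0 0 0 0
0 0 0 0 0
0 0 0 0 0
0 0 0 0 0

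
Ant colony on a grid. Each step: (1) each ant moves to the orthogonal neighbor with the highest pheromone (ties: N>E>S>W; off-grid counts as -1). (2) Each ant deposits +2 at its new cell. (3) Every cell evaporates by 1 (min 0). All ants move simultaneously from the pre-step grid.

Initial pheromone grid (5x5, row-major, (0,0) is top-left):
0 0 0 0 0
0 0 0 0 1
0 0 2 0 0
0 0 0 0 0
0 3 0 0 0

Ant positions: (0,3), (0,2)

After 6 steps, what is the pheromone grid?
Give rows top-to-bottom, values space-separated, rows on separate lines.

After step 1: ants at (0,4),(0,3)
  0 0 0 1 1
  0 0 0 0 0
  0 0 1 0 0
  0 0 0 0 0
  0 2 0 0 0
After step 2: ants at (0,3),(0,4)
  0 0 0 2 2
  0 0 0 0 0
  0 0 0 0 0
  0 0 0 0 0
  0 1 0 0 0
After step 3: ants at (0,4),(0,3)
  0 0 0 3 3
  0 0 0 0 0
  0 0 0 0 0
  0 0 0 0 0
  0 0 0 0 0
After step 4: ants at (0,3),(0,4)
  0 0 0 4 4
  0 0 0 0 0
  0 0 0 0 0
  0 0 0 0 0
  0 0 0 0 0
After step 5: ants at (0,4),(0,3)
  0 0 0 5 5
  0 0 0 0 0
  0 0 0 0 0
  0 0 0 0 0
  0 0 0 0 0
After step 6: ants at (0,3),(0,4)
  0 0 0 6 6
  0 0 0 0 0
  0 0 0 0 0
  0 0 0 0 0
  0 0 0 0 0

0 0 0 6 6
0 0 0 0 0
0 0 0 0 0
0 0 0 0 0
0 0 0 0 0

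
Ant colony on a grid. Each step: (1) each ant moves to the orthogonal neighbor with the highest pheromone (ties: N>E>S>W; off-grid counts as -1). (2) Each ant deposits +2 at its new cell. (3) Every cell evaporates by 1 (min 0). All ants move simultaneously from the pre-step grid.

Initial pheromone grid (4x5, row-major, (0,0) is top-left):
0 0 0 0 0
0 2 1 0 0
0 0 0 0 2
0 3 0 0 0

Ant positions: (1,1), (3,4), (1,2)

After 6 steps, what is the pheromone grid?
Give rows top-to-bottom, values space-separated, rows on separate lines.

After step 1: ants at (1,2),(2,4),(1,1)
  0 0 0 0 0
  0 3 2 0 0
  0 0 0 0 3
  0 2 0 0 0
After step 2: ants at (1,1),(1,4),(1,2)
  0 0 0 0 0
  0 4 3 0 1
  0 0 0 0 2
  0 1 0 0 0
After step 3: ants at (1,2),(2,4),(1,1)
  0 0 0 0 0
  0 5 4 0 0
  0 0 0 0 3
  0 0 0 0 0
After step 4: ants at (1,1),(1,4),(1,2)
  0 0 0 0 0
  0 6 5 0 1
  0 0 0 0 2
  0 0 0 0 0
After step 5: ants at (1,2),(2,4),(1,1)
  0 0 0 0 0
  0 7 6 0 0
  0 0 0 0 3
  0 0 0 0 0
After step 6: ants at (1,1),(1,4),(1,2)
  0 0 0 0 0
  0 8 7 0 1
  0 0 0 0 2
  0 0 0 0 0

0 0 0 0 0
0 8 7 0 1
0 0 0 0 2
0 0 0 0 0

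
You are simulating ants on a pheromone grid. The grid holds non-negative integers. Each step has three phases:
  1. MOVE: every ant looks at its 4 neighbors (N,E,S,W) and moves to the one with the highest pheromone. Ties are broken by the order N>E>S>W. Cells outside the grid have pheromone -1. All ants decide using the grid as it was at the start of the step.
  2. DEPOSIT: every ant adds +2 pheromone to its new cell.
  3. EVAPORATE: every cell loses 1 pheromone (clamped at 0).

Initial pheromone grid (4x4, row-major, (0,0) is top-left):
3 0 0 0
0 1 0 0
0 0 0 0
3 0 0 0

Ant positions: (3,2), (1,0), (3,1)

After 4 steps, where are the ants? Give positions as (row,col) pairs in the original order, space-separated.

Step 1: ant0:(3,2)->N->(2,2) | ant1:(1,0)->N->(0,0) | ant2:(3,1)->W->(3,0)
  grid max=4 at (0,0)
Step 2: ant0:(2,2)->N->(1,2) | ant1:(0,0)->E->(0,1) | ant2:(3,0)->N->(2,0)
  grid max=3 at (0,0)
Step 3: ant0:(1,2)->N->(0,2) | ant1:(0,1)->W->(0,0) | ant2:(2,0)->S->(3,0)
  grid max=4 at (0,0)
Step 4: ant0:(0,2)->E->(0,3) | ant1:(0,0)->E->(0,1) | ant2:(3,0)->N->(2,0)
  grid max=3 at (0,0)

(0,3) (0,1) (2,0)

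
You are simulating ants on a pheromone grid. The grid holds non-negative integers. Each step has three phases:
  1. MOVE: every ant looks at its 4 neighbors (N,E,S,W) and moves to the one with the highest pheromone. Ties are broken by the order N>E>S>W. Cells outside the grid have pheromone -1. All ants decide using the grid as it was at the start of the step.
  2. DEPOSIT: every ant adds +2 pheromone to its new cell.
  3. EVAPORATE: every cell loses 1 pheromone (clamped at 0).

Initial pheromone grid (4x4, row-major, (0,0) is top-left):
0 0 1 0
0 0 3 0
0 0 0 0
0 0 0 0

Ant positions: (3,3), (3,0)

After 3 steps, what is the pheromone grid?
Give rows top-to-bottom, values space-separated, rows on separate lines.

After step 1: ants at (2,3),(2,0)
  0 0 0 0
  0 0 2 0
  1 0 0 1
  0 0 0 0
After step 2: ants at (1,3),(1,0)
  0 0 0 0
  1 0 1 1
  0 0 0 0
  0 0 0 0
After step 3: ants at (1,2),(0,0)
  1 0 0 0
  0 0 2 0
  0 0 0 0
  0 0 0 0

1 0 0 0
0 0 2 0
0 0 0 0
0 0 0 0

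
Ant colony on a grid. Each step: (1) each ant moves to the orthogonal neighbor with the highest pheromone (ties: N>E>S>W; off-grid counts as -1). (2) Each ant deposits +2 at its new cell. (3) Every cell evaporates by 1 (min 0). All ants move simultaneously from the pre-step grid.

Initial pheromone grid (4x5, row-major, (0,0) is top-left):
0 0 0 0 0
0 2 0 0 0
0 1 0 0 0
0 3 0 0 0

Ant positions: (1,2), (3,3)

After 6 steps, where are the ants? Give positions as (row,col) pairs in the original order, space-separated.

Step 1: ant0:(1,2)->W->(1,1) | ant1:(3,3)->N->(2,3)
  grid max=3 at (1,1)
Step 2: ant0:(1,1)->N->(0,1) | ant1:(2,3)->N->(1,3)
  grid max=2 at (1,1)
Step 3: ant0:(0,1)->S->(1,1) | ant1:(1,3)->N->(0,3)
  grid max=3 at (1,1)
Step 4: ant0:(1,1)->N->(0,1) | ant1:(0,3)->E->(0,4)
  grid max=2 at (1,1)
Step 5: ant0:(0,1)->S->(1,1) | ant1:(0,4)->S->(1,4)
  grid max=3 at (1,1)
Step 6: ant0:(1,1)->N->(0,1) | ant1:(1,4)->N->(0,4)
  grid max=2 at (1,1)

(0,1) (0,4)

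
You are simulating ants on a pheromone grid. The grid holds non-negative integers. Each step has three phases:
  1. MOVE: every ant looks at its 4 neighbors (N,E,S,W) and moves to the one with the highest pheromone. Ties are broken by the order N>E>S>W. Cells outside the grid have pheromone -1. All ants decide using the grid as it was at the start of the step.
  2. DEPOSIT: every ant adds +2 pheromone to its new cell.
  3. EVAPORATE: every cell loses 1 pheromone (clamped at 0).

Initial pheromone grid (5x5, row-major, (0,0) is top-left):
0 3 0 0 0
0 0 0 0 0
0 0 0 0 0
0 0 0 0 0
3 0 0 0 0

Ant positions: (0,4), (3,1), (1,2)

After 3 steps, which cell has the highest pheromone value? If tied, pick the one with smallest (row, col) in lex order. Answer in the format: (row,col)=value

Answer: (0,1)=4

Derivation:
Step 1: ant0:(0,4)->S->(1,4) | ant1:(3,1)->N->(2,1) | ant2:(1,2)->N->(0,2)
  grid max=2 at (0,1)
Step 2: ant0:(1,4)->N->(0,4) | ant1:(2,1)->N->(1,1) | ant2:(0,2)->W->(0,1)
  grid max=3 at (0,1)
Step 3: ant0:(0,4)->S->(1,4) | ant1:(1,1)->N->(0,1) | ant2:(0,1)->S->(1,1)
  grid max=4 at (0,1)
Final grid:
  0 4 0 0 0
  0 2 0 0 1
  0 0 0 0 0
  0 0 0 0 0
  0 0 0 0 0
Max pheromone 4 at (0,1)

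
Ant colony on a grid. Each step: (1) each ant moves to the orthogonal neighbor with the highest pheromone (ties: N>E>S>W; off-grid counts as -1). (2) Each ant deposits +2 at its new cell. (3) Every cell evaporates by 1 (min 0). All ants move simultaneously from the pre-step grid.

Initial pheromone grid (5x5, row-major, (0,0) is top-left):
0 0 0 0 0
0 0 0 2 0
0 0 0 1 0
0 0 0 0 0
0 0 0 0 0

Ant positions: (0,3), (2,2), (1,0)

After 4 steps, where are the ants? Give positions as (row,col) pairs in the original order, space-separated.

Step 1: ant0:(0,3)->S->(1,3) | ant1:(2,2)->E->(2,3) | ant2:(1,0)->N->(0,0)
  grid max=3 at (1,3)
Step 2: ant0:(1,3)->S->(2,3) | ant1:(2,3)->N->(1,3) | ant2:(0,0)->E->(0,1)
  grid max=4 at (1,3)
Step 3: ant0:(2,3)->N->(1,3) | ant1:(1,3)->S->(2,3) | ant2:(0,1)->E->(0,2)
  grid max=5 at (1,3)
Step 4: ant0:(1,3)->S->(2,3) | ant1:(2,3)->N->(1,3) | ant2:(0,2)->E->(0,3)
  grid max=6 at (1,3)

(2,3) (1,3) (0,3)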